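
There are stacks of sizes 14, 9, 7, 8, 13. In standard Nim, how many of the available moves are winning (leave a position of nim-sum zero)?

3

Nim-sum: 14 ⊕ 9 ⊕ 7 ⊕ 8 ⊕ 13 = 5.
The overall nim-sum is X = 5. A stack of size p has a winning move iff p XOR X < p (reduce it to p XOR X).
  14: 14 XOR 5 = 11 < 14 — winning move (to 11).
  9: 9 XOR 5 = 12 ≥ 9 — no move.
  7: 7 XOR 5 = 2 < 7 — winning move (to 2).
  8: 8 XOR 5 = 13 ≥ 8 — no move.
  13: 13 XOR 5 = 8 < 13 — winning move (to 8).
That gives 3 winning moves.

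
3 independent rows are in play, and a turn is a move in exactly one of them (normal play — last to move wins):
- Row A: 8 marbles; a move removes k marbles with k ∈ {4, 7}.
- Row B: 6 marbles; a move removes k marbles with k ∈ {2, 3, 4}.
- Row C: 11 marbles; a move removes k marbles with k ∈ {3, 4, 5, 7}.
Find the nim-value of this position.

2

Grundy values for row A (subtraction set {4, 7}):
g(0) = mex{} = 0
g(1) = mex{} = 0
g(2) = mex{} = 0
g(3) = mex{} = 0
g(4) = mex{0} = 1
g(5) = mex{0} = 1
g(6) = mex{0} = 1
g(7) = mex{0} = 1
g(8) = mex{0,1} = 2
So g(8) = 2.
Build the Grundy sequence for row B with g(k) = mex{g(k−s) : s ∈ {2, 3, 4}, s ≤ k}:
g(0) = mex{} = 0
g(1) = mex{} = 0
g(2) = mex{0} = 1
g(3) = mex{0} = 1
g(4) = mex{0,1} = 2
g(5) = mex{0,1} = 2
g(6) = mex{1,2} = 0
So g(6) = 0.
For row C, compute g(0), g(1), … with moves {3, 4, 5, 7}:
g(0) = mex{} = 0
g(1) = mex{} = 0
g(2) = mex{} = 0
g(3) = mex{0} = 1
g(4) = mex{0} = 1
g(5) = mex{0} = 1
g(6) = mex{0,1} = 2
g(7) = mex{0,1} = 2
g(8) = mex{0,1} = 2
g(9) = mex{0,1,2} = 3
g(10) = mex{1,2} = 0
g(11) = mex{1,2} = 0
So g(11) = 0.
By the Sprague-Grundy theorem, the Grundy value of a sum of independent games is the XOR of the component values.
Combined value = 2 XOR 0 XOR 0 = 2.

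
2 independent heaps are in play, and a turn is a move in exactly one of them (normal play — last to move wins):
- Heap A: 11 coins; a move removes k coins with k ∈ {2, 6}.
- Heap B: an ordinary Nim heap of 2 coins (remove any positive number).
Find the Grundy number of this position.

For heap A, compute g(0), g(1), … with moves {2, 6}:
k:     0  1  2  3  4  5  6  7  8  9 10 11
g(k):  0  0  1  1  0  0  1  1  0  0  1  1
So g(11) = 1.
Heap B is a plain Nim heap of size 2, so its Grundy value is 2.
The value of a disjunctive sum is the nim-sum of the parts.
Combined value = 1 ⊕ 2 = 3.

3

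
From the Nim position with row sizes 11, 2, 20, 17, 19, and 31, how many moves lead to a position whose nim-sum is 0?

0

Write each in binary and XOR column by column:
  01011  (11)
  00010  (2)
  10100  (20)
  10001  (17)
  10011  (19)
  11111  (31)
  -----
  00000  (0)
The nim-sum is already 0, so every move leaves a nonzero nim-sum — there are no winning moves.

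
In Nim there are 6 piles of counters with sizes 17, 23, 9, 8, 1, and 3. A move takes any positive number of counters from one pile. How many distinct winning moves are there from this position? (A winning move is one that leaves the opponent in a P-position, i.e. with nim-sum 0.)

1

Compute the nim-sum pairwise:
17 ^ 23 = 6
6 ^ 9 = 15
15 ^ 8 = 7
7 ^ 1 = 6
6 ^ 3 = 5
The overall nim-sum is X = 5. A pile of size p has a winning move iff p XOR X < p (reduce it to p XOR X).
  17: 17 XOR 5 = 20 ≥ 17 — no move.
  23: 23 XOR 5 = 18 < 23 — winning move (to 18).
  9: 9 XOR 5 = 12 ≥ 9 — no move.
  8: 8 XOR 5 = 13 ≥ 8 — no move.
  1: 1 XOR 5 = 4 ≥ 1 — no move.
  3: 3 XOR 5 = 6 ≥ 3 — no move.
That gives 1 winning move.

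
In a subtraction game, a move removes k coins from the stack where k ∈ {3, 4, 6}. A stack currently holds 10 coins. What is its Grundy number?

0

Grundy values for subtraction set {3, 4, 6}:
k:     0  1  2  3  4  5  6  7  8  9 10
g(k):  0  0  0  1  1  1  2  2  2  0  0
So g(10) = 0.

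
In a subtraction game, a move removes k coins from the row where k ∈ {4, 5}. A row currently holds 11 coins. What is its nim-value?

0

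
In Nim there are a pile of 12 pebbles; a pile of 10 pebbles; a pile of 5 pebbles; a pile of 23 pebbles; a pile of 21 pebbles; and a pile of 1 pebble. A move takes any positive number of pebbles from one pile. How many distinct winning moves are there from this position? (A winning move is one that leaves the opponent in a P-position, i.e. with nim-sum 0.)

0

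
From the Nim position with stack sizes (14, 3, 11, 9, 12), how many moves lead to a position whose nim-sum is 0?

3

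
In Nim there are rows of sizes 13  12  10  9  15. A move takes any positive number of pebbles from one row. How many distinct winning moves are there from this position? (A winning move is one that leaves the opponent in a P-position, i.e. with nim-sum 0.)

5

Nim-sum: 13 XOR 12 XOR 10 XOR 9 XOR 15 = 13.
The overall nim-sum is X = 13. A row of size p has a winning move iff p XOR X < p (reduce it to p XOR X).
  13: 13 XOR 13 = 0 < 13 — winning move (to 0).
  12: 12 XOR 13 = 1 < 12 — winning move (to 1).
  10: 10 XOR 13 = 7 < 10 — winning move (to 7).
  9: 9 XOR 13 = 4 < 9 — winning move (to 4).
  15: 15 XOR 13 = 2 < 15 — winning move (to 2).
That gives 5 winning moves.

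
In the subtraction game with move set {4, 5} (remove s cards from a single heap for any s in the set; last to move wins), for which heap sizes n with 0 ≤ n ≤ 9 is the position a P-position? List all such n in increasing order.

Compute g(0), g(1), … for moves {4, 5}:
g(0) = mex{} = 0
g(1) = mex{} = 0
g(2) = mex{} = 0
g(3) = mex{} = 0
g(4) = mex{0} = 1
g(5) = mex{0} = 1
g(6) = mex{0} = 1
g(7) = mex{0} = 1
g(8) = mex{0,1} = 2
g(9) = mex{1} = 0
The P-positions (g = 0) in 0..9 are 0, 1, 2, 3, 9.

0, 1, 2, 3, 9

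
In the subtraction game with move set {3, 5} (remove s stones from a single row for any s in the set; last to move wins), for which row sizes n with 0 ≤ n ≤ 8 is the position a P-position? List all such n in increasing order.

0, 1, 2, 8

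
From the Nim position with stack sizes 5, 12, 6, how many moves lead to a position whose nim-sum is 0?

1

In binary:
  0101  (5)
  1100  (12)
  0110  (6)
  ----
  1111  (15)
The overall nim-sum is X = 15. A stack of size p has a winning move iff p XOR X < p (reduce it to p XOR X).
  5: 5 XOR 15 = 10 ≥ 5 — no move.
  12: 12 XOR 15 = 3 < 12 — winning move (to 3).
  6: 6 XOR 15 = 9 ≥ 6 — no move.
That gives 1 winning move.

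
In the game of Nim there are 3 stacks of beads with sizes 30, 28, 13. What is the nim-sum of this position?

Compute the nim-sum pairwise:
30 ^ 28 = 2
2 ^ 13 = 15

15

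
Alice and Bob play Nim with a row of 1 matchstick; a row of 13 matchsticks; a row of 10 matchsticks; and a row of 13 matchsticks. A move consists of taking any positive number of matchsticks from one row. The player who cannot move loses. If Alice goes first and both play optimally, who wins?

Alice wins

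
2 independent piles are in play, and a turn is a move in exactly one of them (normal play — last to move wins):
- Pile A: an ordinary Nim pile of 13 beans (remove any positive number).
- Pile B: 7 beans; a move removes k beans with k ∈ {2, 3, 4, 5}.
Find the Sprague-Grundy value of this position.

Pile A is a plain Nim pile of size 13, so its Grundy value is 13.
Grundy values for pile B (subtraction set {2, 3, 4, 5}):
k:     0  1  2  3  4  5  6  7
g(k):  0  0  1  1  2  2  3  0
So g(7) = 0.
The value of a disjunctive sum is the nim-sum of the parts.
Combined value = 13 ⊕ 0 = 13.

13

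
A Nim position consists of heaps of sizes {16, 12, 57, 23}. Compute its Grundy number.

50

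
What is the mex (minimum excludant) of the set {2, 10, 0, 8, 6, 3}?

1

0 is in the set but 1 is not, so the mex is 1.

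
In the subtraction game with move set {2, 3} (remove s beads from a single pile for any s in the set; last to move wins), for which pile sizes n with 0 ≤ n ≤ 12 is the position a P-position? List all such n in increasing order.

Build the Grundy sequence with g(k) = mex{g(k−s) : s ∈ {2, 3}, s ≤ k}:
k:     0  1  2  3  4  5  6  7  8  9 10 11 12
g(k):  0  0  1  1  2  0  0  1  1  2  0  0  1
The P-positions (g = 0) in 0..12 are 0, 1, 5, 6, 10, 11.

0, 1, 5, 6, 10, 11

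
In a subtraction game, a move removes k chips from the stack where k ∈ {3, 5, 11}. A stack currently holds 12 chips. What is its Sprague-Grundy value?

Compute g(0), g(1), … for moves {3, 5, 11}:
k:     0  1  2  3  4  5  6  7  8  9 10 11 12
g(k):  0  0  0  1  1  1  2  2  0  0  0  1  1
So g(12) = 1.

1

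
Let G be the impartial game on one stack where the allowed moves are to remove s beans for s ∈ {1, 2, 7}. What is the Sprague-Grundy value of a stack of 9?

0

Build the Grundy sequence with g(k) = mex{g(k−s) : s ∈ {1, 2, 7}, s ≤ k}:
g(0) = mex{} = 0
g(1) = mex{0} = 1
g(2) = mex{0,1} = 2
g(3) = mex{1,2} = 0
g(4) = mex{0,2} = 1
g(5) = mex{0,1} = 2
g(6) = mex{1,2} = 0
g(7) = mex{0,2} = 1
g(8) = mex{0,1} = 2
g(9) = mex{1,2} = 0
So g(9) = 0.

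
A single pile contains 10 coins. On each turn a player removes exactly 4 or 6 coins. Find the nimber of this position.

Grundy values for subtraction set {4, 6}:
k:     0  1  2  3  4  5  6  7  8  9 10
g(k):  0  0  0  0  1  1  1  1  2  2  0
So g(10) = 0.

0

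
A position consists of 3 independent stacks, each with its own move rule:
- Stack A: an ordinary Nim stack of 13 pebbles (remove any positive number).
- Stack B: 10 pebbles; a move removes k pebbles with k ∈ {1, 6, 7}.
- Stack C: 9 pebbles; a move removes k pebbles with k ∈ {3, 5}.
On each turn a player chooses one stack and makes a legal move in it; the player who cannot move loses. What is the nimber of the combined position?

15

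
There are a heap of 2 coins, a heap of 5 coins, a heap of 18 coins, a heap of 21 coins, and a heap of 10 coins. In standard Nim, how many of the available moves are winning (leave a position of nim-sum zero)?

1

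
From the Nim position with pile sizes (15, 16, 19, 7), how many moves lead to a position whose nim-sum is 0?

Nim-sum: 15 XOR 16 XOR 19 XOR 7 = 11.
The overall nim-sum is X = 11. A pile of size p has a winning move iff p XOR X < p (reduce it to p XOR X).
  15: 15 XOR 11 = 4 < 15 — winning move (to 4).
  16: 16 XOR 11 = 27 ≥ 16 — no move.
  19: 19 XOR 11 = 24 ≥ 19 — no move.
  7: 7 XOR 11 = 12 ≥ 7 — no move.
That gives 1 winning move.

1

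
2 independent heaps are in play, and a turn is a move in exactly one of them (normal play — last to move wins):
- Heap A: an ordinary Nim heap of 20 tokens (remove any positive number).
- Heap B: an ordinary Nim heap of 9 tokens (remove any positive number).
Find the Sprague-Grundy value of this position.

29

Heap A is a plain Nim heap of size 20, so its Grundy value is 20.
Heap B is a plain Nim heap of size 9, so its Grundy value is 9.
The value of a disjunctive sum is the nim-sum of the parts.
Combined value = 20 XOR 9 = 29.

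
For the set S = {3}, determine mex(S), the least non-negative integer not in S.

0 is not in the set, so the mex is 0.

0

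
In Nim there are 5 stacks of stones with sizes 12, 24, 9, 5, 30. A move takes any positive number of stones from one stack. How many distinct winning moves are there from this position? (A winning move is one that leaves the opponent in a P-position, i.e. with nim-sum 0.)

In binary:
  01100  (12)
  11000  (24)
  01001  (9)
  00101  (5)
  11110  (30)
  -----
  00110  (6)
The overall nim-sum is X = 6. A stack of size p has a winning move iff p XOR X < p (reduce it to p XOR X).
  12: 12 XOR 6 = 10 < 12 — winning move (to 10).
  24: 24 XOR 6 = 30 ≥ 24 — no move.
  9: 9 XOR 6 = 15 ≥ 9 — no move.
  5: 5 XOR 6 = 3 < 5 — winning move (to 3).
  30: 30 XOR 6 = 24 < 30 — winning move (to 24).
That gives 3 winning moves.

3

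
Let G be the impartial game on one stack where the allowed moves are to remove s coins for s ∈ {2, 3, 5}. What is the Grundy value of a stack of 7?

0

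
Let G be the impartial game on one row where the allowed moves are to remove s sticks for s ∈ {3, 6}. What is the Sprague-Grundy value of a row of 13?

1

Build the Grundy sequence with g(k) = mex{g(k−s) : s ∈ {3, 6}, s ≤ k}:
g(0) = mex{} = 0
g(1) = mex{} = 0
g(2) = mex{} = 0
g(3) = mex{0} = 1
g(4) = mex{0} = 1
g(5) = mex{0} = 1
g(6) = mex{0,1} = 2
g(7) = mex{0,1} = 2
g(8) = mex{0,1} = 2
g(9) = mex{1,2} = 0
g(10) = mex{1,2} = 0
g(11) = mex{1,2} = 0
g(12) = mex{0,2} = 1
g(13) = mex{0,2} = 1
So g(13) = 1.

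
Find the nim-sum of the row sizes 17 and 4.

21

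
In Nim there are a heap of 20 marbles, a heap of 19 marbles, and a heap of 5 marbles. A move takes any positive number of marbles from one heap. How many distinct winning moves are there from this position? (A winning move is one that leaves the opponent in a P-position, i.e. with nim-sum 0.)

In binary:
  10100  (20)
  10011  (19)
  00101  (5)
  -----
  00010  (2)
The overall nim-sum is X = 2. A heap of size p has a winning move iff p XOR X < p (reduce it to p XOR X).
  20: 20 XOR 2 = 22 ≥ 20 — no move.
  19: 19 XOR 2 = 17 < 19 — winning move (to 17).
  5: 5 XOR 2 = 7 ≥ 5 — no move.
That gives 1 winning move.

1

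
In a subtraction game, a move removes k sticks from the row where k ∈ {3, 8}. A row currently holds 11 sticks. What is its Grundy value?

0

Grundy values for subtraction set {3, 8}:
g(0) = mex{} = 0
g(1) = mex{} = 0
g(2) = mex{} = 0
g(3) = mex{0} = 1
g(4) = mex{0} = 1
g(5) = mex{0} = 1
g(6) = mex{1} = 0
g(7) = mex{1} = 0
g(8) = mex{0,1} = 2
g(9) = mex{0} = 1
g(10) = mex{0} = 1
g(11) = mex{1,2} = 0
So g(11) = 0.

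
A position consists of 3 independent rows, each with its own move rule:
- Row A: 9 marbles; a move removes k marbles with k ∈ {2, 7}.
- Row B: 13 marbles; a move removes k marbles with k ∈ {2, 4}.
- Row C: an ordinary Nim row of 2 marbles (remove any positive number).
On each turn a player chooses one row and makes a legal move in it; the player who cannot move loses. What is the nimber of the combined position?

2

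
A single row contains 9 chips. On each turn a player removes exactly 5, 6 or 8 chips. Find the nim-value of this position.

1

Compute g(0), g(1), … for moves {5, 6, 8}:
k:     0  1  2  3  4  5  6  7  8  9
g(k):  0  0  0  0  0  1  1  1  1  1
So g(9) = 1.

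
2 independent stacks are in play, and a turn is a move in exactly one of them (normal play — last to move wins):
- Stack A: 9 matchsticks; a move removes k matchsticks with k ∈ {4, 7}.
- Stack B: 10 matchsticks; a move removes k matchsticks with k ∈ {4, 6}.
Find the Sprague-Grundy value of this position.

Build the Grundy sequence for stack A with g(k) = mex{g(k−s) : s ∈ {4, 7}, s ≤ k}:
k:     0  1  2  3  4  5  6  7  8  9
g(k):  0  0  0  0  1  1  1  1  2  2
So g(9) = 2.
For stack B, compute g(0), g(1), … with moves {4, 6}:
g(0) = mex{} = 0
g(1) = mex{} = 0
g(2) = mex{} = 0
g(3) = mex{} = 0
g(4) = mex{0} = 1
g(5) = mex{0} = 1
g(6) = mex{0} = 1
g(7) = mex{0} = 1
g(8) = mex{0,1} = 2
g(9) = mex{0,1} = 2
g(10) = mex{1} = 0
So g(10) = 0.
The value of a disjunctive sum is the nim-sum of the parts.
Combined value = 2 ⊕ 0 = 2.

2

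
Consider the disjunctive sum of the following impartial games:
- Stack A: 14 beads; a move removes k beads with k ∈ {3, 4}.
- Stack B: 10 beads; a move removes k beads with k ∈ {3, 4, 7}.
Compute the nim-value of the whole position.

0

Build the Grundy sequence for stack A with g(k) = mex{g(k−s) : s ∈ {3, 4}, s ≤ k}:
k:     0  1  2  3  4  5  6  7  8  9 10 11 12 13 14
g(k):  0  0  0  1  1  1  2  0  0  0  1  1  1  2  0
So g(14) = 0.
For stack B, compute g(0), g(1), … with moves {3, 4, 7}:
g(0) = mex{} = 0
g(1) = mex{} = 0
g(2) = mex{} = 0
g(3) = mex{0} = 1
g(4) = mex{0} = 1
g(5) = mex{0} = 1
g(6) = mex{0,1} = 2
g(7) = mex{0,1} = 2
g(8) = mex{0,1} = 2
g(9) = mex{0,1,2} = 3
g(10) = mex{1,2} = 0
So g(10) = 0.
The value of a disjunctive sum is the nim-sum of the parts.
Combined value = 0 XOR 0 = 0.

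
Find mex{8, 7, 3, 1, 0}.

2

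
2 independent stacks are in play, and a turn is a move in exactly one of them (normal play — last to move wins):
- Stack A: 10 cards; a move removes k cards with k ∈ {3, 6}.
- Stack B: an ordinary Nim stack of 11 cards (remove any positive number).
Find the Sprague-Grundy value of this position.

11

For stack A, compute g(0), g(1), … with moves {3, 6}:
g(0) = mex{} = 0
g(1) = mex{} = 0
g(2) = mex{} = 0
g(3) = mex{0} = 1
g(4) = mex{0} = 1
g(5) = mex{0} = 1
g(6) = mex{0,1} = 2
g(7) = mex{0,1} = 2
g(8) = mex{0,1} = 2
g(9) = mex{1,2} = 0
g(10) = mex{1,2} = 0
So g(10) = 0.
Stack B is a plain Nim stack of size 11, so its Grundy value is 11.
By the Sprague-Grundy theorem, the Grundy value of a sum of independent games is the XOR of the component values.
Combined value = 0 ⊕ 11 = 11.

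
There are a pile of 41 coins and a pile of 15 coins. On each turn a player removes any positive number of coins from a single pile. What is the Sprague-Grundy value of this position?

Bitwise XOR of the heap sizes:
  101001  (41)
  001111  (15)
  ------
  100110  (38)

38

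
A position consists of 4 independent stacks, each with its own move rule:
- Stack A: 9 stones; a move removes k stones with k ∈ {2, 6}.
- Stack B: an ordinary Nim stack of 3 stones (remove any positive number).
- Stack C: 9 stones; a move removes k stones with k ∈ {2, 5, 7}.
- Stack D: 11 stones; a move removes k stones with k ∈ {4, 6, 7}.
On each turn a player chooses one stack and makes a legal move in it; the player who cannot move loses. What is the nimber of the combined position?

For stack A, compute g(0), g(1), … with moves {2, 6}:
k:     0  1  2  3  4  5  6  7  8  9
g(k):  0  0  1  1  0  0  1  1  0  0
So g(9) = 0.
Stack B is a plain Nim stack of size 3, so its Grundy value is 3.
For stack C, compute g(0), g(1), … with moves {2, 5, 7}:
g(0) = mex{} = 0
g(1) = mex{} = 0
g(2) = mex{0} = 1
g(3) = mex{0} = 1
g(4) = mex{1} = 0
g(5) = mex{0,1} = 2
g(6) = mex{0} = 1
g(7) = mex{0,1,2} = 3
g(8) = mex{0,1} = 2
g(9) = mex{0,1,3} = 2
So g(9) = 2.
Grundy values for stack D (subtraction set {4, 6, 7}):
g(0) = mex{} = 0
g(1) = mex{} = 0
g(2) = mex{} = 0
g(3) = mex{} = 0
g(4) = mex{0} = 1
g(5) = mex{0} = 1
g(6) = mex{0} = 1
g(7) = mex{0} = 1
g(8) = mex{0,1} = 2
g(9) = mex{0,1} = 2
g(10) = mex{0,1} = 2
g(11) = mex{1} = 0
So g(11) = 0.
The value of a disjunctive sum is the nim-sum of the parts.
Combined value = 0 ⊕ 3 ⊕ 2 ⊕ 0 = 1.

1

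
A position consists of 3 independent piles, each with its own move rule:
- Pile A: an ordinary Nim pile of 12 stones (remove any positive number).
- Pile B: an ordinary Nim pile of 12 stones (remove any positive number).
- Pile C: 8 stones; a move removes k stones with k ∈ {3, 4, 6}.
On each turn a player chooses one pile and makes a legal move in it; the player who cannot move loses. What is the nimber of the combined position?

2

Pile A is a plain Nim pile of size 12, so its Grundy value is 12.
Pile B is a plain Nim pile of size 12, so its Grundy value is 12.
For pile C, compute g(0), g(1), … with moves {3, 4, 6}:
k:     0  1  2  3  4  5  6  7  8
g(k):  0  0  0  1  1  1  2  2  2
So g(8) = 2.
By the Sprague-Grundy theorem, the Grundy value of a sum of independent games is the XOR of the component values.
Combined value = 12 XOR 12 XOR 2 = 2.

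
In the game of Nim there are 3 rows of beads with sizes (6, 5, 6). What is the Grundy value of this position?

5

Nim-sum: 6 ^ 5 ^ 6 = 5.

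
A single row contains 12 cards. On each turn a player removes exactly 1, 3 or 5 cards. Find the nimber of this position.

0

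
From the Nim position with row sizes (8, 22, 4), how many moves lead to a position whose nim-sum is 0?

1

Nim-sum: 8 ⊕ 22 ⊕ 4 = 26.
The overall nim-sum is X = 26. A row of size p has a winning move iff p XOR X < p (reduce it to p XOR X).
  8: 8 XOR 26 = 18 ≥ 8 — no move.
  22: 22 XOR 26 = 12 < 22 — winning move (to 12).
  4: 4 XOR 26 = 30 ≥ 4 — no move.
That gives 1 winning move.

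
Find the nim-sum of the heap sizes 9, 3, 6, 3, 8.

7

Nim-sum: 9 ^ 3 ^ 6 ^ 3 ^ 8 = 7.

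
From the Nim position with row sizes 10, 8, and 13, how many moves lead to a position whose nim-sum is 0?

3

Compute the nim-sum pairwise:
10 ⊕ 8 = 2
2 ⊕ 13 = 15
The overall nim-sum is X = 15. A row of size p has a winning move iff p XOR X < p (reduce it to p XOR X).
  10: 10 XOR 15 = 5 < 10 — winning move (to 5).
  8: 8 XOR 15 = 7 < 8 — winning move (to 7).
  13: 13 XOR 15 = 2 < 13 — winning move (to 2).
That gives 3 winning moves.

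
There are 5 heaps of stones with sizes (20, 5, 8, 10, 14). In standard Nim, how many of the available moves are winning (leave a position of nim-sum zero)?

Compute the nim-sum pairwise:
20 ⊕ 5 = 17
17 ⊕ 8 = 25
25 ⊕ 10 = 19
19 ⊕ 14 = 29
The overall nim-sum is X = 29. A heap of size p has a winning move iff p XOR X < p (reduce it to p XOR X).
  20: 20 XOR 29 = 9 < 20 — winning move (to 9).
  5: 5 XOR 29 = 24 ≥ 5 — no move.
  8: 8 XOR 29 = 21 ≥ 8 — no move.
  10: 10 XOR 29 = 23 ≥ 10 — no move.
  14: 14 XOR 29 = 19 ≥ 14 — no move.
That gives 1 winning move.

1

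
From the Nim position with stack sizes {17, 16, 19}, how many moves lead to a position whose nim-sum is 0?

Nim-sum: 17 ^ 16 ^ 19 = 18.
The overall nim-sum is X = 18. A stack of size p has a winning move iff p XOR X < p (reduce it to p XOR X).
  17: 17 XOR 18 = 3 < 17 — winning move (to 3).
  16: 16 XOR 18 = 2 < 16 — winning move (to 2).
  19: 19 XOR 18 = 1 < 19 — winning move (to 1).
That gives 3 winning moves.

3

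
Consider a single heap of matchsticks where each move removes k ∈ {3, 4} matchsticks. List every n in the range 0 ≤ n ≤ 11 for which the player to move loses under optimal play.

0, 1, 2, 7, 8, 9

Grundy values for subtraction set {3, 4}:
g(0) = mex{} = 0
g(1) = mex{} = 0
g(2) = mex{} = 0
g(3) = mex{0} = 1
g(4) = mex{0} = 1
g(5) = mex{0} = 1
g(6) = mex{0,1} = 2
g(7) = mex{1} = 0
g(8) = mex{1} = 0
g(9) = mex{1,2} = 0
g(10) = mex{0,2} = 1
g(11) = mex{0} = 1
The P-positions (g = 0) in 0..11 are 0, 1, 2, 7, 8, 9.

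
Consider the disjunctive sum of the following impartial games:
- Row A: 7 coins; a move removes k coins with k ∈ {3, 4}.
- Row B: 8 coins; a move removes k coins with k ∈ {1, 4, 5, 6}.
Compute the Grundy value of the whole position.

4

Grundy values for row A (subtraction set {3, 4}):
g(0) = mex{} = 0
g(1) = mex{} = 0
g(2) = mex{} = 0
g(3) = mex{0} = 1
g(4) = mex{0} = 1
g(5) = mex{0} = 1
g(6) = mex{0,1} = 2
g(7) = mex{1} = 0
So g(7) = 0.
Grundy values for row B (subtraction set {1, 4, 5, 6}):
g(0) = mex{} = 0
g(1) = mex{0} = 1
g(2) = mex{1} = 0
g(3) = mex{0} = 1
g(4) = mex{0,1} = 2
g(5) = mex{0,1,2} = 3
g(6) = mex{0,1,3} = 2
g(7) = mex{0,1,2} = 3
g(8) = mex{0,1,2,3} = 4
So g(8) = 4.
The value of a disjunctive sum is the nim-sum of the parts.
Combined value = 0 XOR 4 = 4.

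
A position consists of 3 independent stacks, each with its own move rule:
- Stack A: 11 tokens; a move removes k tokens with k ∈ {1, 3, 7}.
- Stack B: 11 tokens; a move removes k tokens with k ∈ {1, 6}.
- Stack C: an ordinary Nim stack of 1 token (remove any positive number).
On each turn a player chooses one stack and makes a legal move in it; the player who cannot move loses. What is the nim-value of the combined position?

0

Grundy values for stack A (subtraction set {1, 3, 7}):
k:     0  1  2  3  4  5  6  7  8  9 10 11
g(k):  0  1  0  1  0  1  0  1  0  1  0  1
So g(11) = 1.
Grundy values for stack B (subtraction set {1, 6}):
k:     0  1  2  3  4  5  6  7  8  9 10 11
g(k):  0  1  0  1  0  1  2  0  1  0  1  0
So g(11) = 0.
Stack C is a plain Nim stack of size 1, so its Grundy value is 1.
The value of a disjunctive sum is the nim-sum of the parts.
Combined value = 1 ⊕ 0 ⊕ 1 = 0.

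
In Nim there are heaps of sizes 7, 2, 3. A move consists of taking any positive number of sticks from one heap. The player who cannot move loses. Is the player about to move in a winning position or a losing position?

Winning position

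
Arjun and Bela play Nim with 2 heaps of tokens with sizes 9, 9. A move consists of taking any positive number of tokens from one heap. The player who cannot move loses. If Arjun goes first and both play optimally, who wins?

Bela wins

Nim-sum: 9 ⊕ 9 = 0.
The nim-sum is 0, so this is a P-position: the player to move is in a losing position under optimal play; Arjun is about to move from it and so loses — Bela wins.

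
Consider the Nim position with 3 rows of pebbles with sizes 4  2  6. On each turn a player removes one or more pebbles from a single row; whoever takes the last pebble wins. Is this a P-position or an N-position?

Write each in binary and XOR column by column:
  100  (4)
  010  (2)
  110  (6)
  ---
  000  (0)
The nim-sum is 0, so this is a P-position: the player to move is in a losing position under optimal play.

P-position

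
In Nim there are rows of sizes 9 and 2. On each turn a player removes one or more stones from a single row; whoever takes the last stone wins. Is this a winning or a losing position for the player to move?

Nim-sum: 9 ^ 2 = 11.
The nim-sum is 11 ≠ 0, so this is an N-position: the player to move can win.

Winning position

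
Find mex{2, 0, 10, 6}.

1

0 is in the set but 1 is not, so the mex is 1.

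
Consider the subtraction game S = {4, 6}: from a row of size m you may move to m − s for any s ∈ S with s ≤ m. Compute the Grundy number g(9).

2

Grundy values for subtraction set {4, 6}:
g(0) = mex{} = 0
g(1) = mex{} = 0
g(2) = mex{} = 0
g(3) = mex{} = 0
g(4) = mex{0} = 1
g(5) = mex{0} = 1
g(6) = mex{0} = 1
g(7) = mex{0} = 1
g(8) = mex{0,1} = 2
g(9) = mex{0,1} = 2
So g(9) = 2.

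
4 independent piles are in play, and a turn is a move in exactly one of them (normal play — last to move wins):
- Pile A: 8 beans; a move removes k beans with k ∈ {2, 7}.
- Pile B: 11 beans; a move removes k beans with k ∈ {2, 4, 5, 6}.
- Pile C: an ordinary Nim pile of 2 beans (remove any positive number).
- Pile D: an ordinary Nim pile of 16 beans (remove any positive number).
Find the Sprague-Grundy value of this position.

17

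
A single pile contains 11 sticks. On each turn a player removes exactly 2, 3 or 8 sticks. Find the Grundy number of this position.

Build the Grundy sequence with g(k) = mex{g(k−s) : s ∈ {2, 3, 8}, s ≤ k}:
k:     0  1  2  3  4  5  6  7  8  9 10 11
g(k):  0  0  1  1  2  0  0  1  1  2  0  0
So g(11) = 0.

0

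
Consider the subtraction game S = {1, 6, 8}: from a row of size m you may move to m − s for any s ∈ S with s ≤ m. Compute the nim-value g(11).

0

Build the Grundy sequence with g(k) = mex{g(k−s) : s ∈ {1, 6, 8}, s ≤ k}:
g(0) = mex{} = 0
g(1) = mex{0} = 1
g(2) = mex{1} = 0
g(3) = mex{0} = 1
g(4) = mex{1} = 0
g(5) = mex{0} = 1
g(6) = mex{0,1} = 2
g(7) = mex{1,2} = 0
g(8) = mex{0} = 1
g(9) = mex{1} = 0
g(10) = mex{0} = 1
g(11) = mex{1} = 0
So g(11) = 0.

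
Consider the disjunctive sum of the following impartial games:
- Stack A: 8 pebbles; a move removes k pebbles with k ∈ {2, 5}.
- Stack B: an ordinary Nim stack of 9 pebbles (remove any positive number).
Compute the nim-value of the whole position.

9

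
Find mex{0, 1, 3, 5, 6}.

The values 0, 1 are all present; 2 is the first non-negative integer missing from the set.

2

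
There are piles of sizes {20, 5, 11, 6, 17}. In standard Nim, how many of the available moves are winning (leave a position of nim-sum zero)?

1

Compute the nim-sum pairwise:
20 ⊕ 5 = 17
17 ⊕ 11 = 26
26 ⊕ 6 = 28
28 ⊕ 17 = 13
The overall nim-sum is X = 13. A pile of size p has a winning move iff p XOR X < p (reduce it to p XOR X).
  20: 20 XOR 13 = 25 ≥ 20 — no move.
  5: 5 XOR 13 = 8 ≥ 5 — no move.
  11: 11 XOR 13 = 6 < 11 — winning move (to 6).
  6: 6 XOR 13 = 11 ≥ 6 — no move.
  17: 17 XOR 13 = 28 ≥ 17 — no move.
That gives 1 winning move.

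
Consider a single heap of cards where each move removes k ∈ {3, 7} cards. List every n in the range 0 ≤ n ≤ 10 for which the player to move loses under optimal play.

0, 1, 2, 6, 10

Compute g(0), g(1), … for moves {3, 7}:
k:     0  1  2  3  4  5  6  7  8  9 10
g(k):  0  0  0  1  1  1  0  2  2  1  0
The P-positions (g = 0) in 0..10 are 0, 1, 2, 6, 10.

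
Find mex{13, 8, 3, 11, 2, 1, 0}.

The values 0, 1, 2, 3 are all present; 4 is the first non-negative integer missing from the set.

4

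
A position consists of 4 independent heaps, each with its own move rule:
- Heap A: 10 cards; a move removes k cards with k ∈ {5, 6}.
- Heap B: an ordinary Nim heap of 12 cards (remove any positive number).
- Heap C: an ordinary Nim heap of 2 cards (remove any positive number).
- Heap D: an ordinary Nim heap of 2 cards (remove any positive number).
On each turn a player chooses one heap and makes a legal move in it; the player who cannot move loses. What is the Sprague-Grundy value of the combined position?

14

Grundy values for heap A (subtraction set {5, 6}):
g(0) = mex{} = 0
g(1) = mex{} = 0
g(2) = mex{} = 0
g(3) = mex{} = 0
g(4) = mex{} = 0
g(5) = mex{0} = 1
g(6) = mex{0} = 1
g(7) = mex{0} = 1
g(8) = mex{0} = 1
g(9) = mex{0} = 1
g(10) = mex{0,1} = 2
So g(10) = 2.
Heap B is a plain Nim heap of size 12, so its Grundy value is 12.
Heap C is a plain Nim heap of size 2, so its Grundy value is 2.
Heap D is a plain Nim heap of size 2, so its Grundy value is 2.
By the Sprague-Grundy theorem, the Grundy value of a sum of independent games is the XOR of the component values.
Combined value = 2 XOR 12 XOR 2 XOR 2 = 14.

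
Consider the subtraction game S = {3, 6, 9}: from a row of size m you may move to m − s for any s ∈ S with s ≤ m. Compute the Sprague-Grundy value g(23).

Grundy values for subtraction set {3, 6, 9}:
k:     0  1  2  3  4  5  6  7  8  9 10 11 12 13 14 15 16 17 18 19 20 21 22 23
g(k):  0  0  0  1  1  1  2  2  2  3  3  3  0  0  0  1  1  1  2  2  2  3  3  3
So g(23) = 3.

3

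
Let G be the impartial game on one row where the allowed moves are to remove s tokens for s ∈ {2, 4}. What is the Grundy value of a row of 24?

0

Compute g(0), g(1), … for moves {2, 4}:
k:     0  1  2  3  4  5  6  7  8  9 10 11 12 13 14 15 16 17 18 19 20 21 22 23 24
g(k):  0  0  1  1  2  2  0  0  1  1  2  2  0  0  1  1  2  2  0  0  1  1  2  2  0
So g(24) = 0.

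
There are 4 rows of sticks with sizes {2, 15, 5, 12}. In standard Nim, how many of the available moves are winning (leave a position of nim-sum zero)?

3

Compute the nim-sum pairwise:
2 ⊕ 15 = 13
13 ⊕ 5 = 8
8 ⊕ 12 = 4
The overall nim-sum is X = 4. A row of size p has a winning move iff p XOR X < p (reduce it to p XOR X).
  2: 2 XOR 4 = 6 ≥ 2 — no move.
  15: 15 XOR 4 = 11 < 15 — winning move (to 11).
  5: 5 XOR 4 = 1 < 5 — winning move (to 1).
  12: 12 XOR 4 = 8 < 12 — winning move (to 8).
That gives 3 winning moves.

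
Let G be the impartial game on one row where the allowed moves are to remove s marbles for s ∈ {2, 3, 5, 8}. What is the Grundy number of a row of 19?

Grundy values for subtraction set {2, 3, 5, 8}:
k:     0  1  2  3  4  5  6  7  8  9 10 11 12 13 14 15 16 17 18 19
g(k):  0  0  1  1  2  2  3  0  4  1  3  0  4  1  2  2  3  0  0  1
So g(19) = 1.

1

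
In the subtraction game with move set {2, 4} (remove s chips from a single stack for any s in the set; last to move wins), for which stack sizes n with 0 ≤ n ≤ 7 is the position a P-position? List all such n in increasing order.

0, 1, 6, 7

Build the Grundy sequence with g(k) = mex{g(k−s) : s ∈ {2, 4}, s ≤ k}:
g(0) = mex{} = 0
g(1) = mex{} = 0
g(2) = mex{0} = 1
g(3) = mex{0} = 1
g(4) = mex{0,1} = 2
g(5) = mex{0,1} = 2
g(6) = mex{1,2} = 0
g(7) = mex{1,2} = 0
The P-positions (g = 0) in 0..7 are 0, 1, 6, 7.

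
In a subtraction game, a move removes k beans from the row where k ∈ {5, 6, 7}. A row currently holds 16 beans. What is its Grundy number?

0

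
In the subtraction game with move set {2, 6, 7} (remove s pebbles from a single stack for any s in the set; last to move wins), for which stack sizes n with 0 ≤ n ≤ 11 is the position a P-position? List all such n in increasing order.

0, 1, 4, 5, 9

Build the Grundy sequence with g(k) = mex{g(k−s) : s ∈ {2, 6, 7}, s ≤ k}:
g(0) = mex{} = 0
g(1) = mex{} = 0
g(2) = mex{0} = 1
g(3) = mex{0} = 1
g(4) = mex{1} = 0
g(5) = mex{1} = 0
g(6) = mex{0} = 1
g(7) = mex{0} = 1
g(8) = mex{0,1} = 2
g(9) = mex{1} = 0
g(10) = mex{0,1,2} = 3
g(11) = mex{0} = 1
The P-positions (g = 0) in 0..11 are 0, 1, 4, 5, 9.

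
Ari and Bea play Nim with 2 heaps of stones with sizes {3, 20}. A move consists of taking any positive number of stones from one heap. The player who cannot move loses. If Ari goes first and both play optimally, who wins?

Compute the nim-sum pairwise:
3 XOR 20 = 23
The nim-sum is 23 ≠ 0, so this is an N-position: the player to move can win; Ari has a winning move.

Ari wins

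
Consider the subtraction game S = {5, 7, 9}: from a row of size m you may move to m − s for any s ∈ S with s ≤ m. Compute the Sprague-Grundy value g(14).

0

Build the Grundy sequence with g(k) = mex{g(k−s) : s ∈ {5, 7, 9}, s ≤ k}:
g(0) = mex{} = 0
g(1) = mex{} = 0
g(2) = mex{} = 0
g(3) = mex{} = 0
g(4) = mex{} = 0
g(5) = mex{0} = 1
g(6) = mex{0} = 1
g(7) = mex{0} = 1
g(8) = mex{0} = 1
g(9) = mex{0} = 1
g(10) = mex{0,1} = 2
g(11) = mex{0,1} = 2
g(12) = mex{0,1} = 2
g(13) = mex{0,1} = 2
g(14) = mex{1} = 0
So g(14) = 0.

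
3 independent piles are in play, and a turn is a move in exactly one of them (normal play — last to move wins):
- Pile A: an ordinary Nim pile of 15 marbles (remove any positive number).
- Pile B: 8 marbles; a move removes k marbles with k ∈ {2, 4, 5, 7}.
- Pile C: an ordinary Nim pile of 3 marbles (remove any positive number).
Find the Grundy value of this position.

8

Pile A is a plain Nim pile of size 15, so its Grundy value is 15.
Grundy values for pile B (subtraction set {2, 4, 5, 7}):
g(0) = mex{} = 0
g(1) = mex{} = 0
g(2) = mex{0} = 1
g(3) = mex{0} = 1
g(4) = mex{0,1} = 2
g(5) = mex{0,1} = 2
g(6) = mex{0,1,2} = 3
g(7) = mex{0,1,2} = 3
g(8) = mex{0,1,2,3} = 4
So g(8) = 4.
Pile C is a plain Nim pile of size 3, so its Grundy value is 3.
By the Sprague-Grundy theorem, the Grundy value of a sum of independent games is the XOR of the component values.
Combined value = 15 XOR 4 XOR 3 = 8.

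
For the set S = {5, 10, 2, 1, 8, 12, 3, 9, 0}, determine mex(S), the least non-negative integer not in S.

The values 0, 1, 2, 3 are all present; 4 is the first non-negative integer missing from the set.

4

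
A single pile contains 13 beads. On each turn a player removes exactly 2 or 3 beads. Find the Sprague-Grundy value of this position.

Compute g(0), g(1), … for moves {2, 3}:
g(0) = mex{} = 0
g(1) = mex{} = 0
g(2) = mex{0} = 1
g(3) = mex{0} = 1
g(4) = mex{0,1} = 2
g(5) = mex{1} = 0
g(6) = mex{1,2} = 0
g(7) = mex{0,2} = 1
g(8) = mex{0} = 1
g(9) = mex{0,1} = 2
g(10) = mex{1} = 0
g(11) = mex{1,2} = 0
g(12) = mex{0,2} = 1
g(13) = mex{0} = 1
So g(13) = 1.

1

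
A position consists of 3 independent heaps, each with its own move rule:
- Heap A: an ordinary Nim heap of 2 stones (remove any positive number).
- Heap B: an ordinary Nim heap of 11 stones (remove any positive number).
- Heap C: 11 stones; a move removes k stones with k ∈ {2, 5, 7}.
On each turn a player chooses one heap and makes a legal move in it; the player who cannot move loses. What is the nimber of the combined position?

Heap A is a plain Nim heap of size 2, so its Grundy value is 2.
Heap B is a plain Nim heap of size 11, so its Grundy value is 11.
Build the Grundy sequence for heap C with g(k) = mex{g(k−s) : s ∈ {2, 5, 7}, s ≤ k}:
g(0) = mex{} = 0
g(1) = mex{} = 0
g(2) = mex{0} = 1
g(3) = mex{0} = 1
g(4) = mex{1} = 0
g(5) = mex{0,1} = 2
g(6) = mex{0} = 1
g(7) = mex{0,1,2} = 3
g(8) = mex{0,1} = 2
g(9) = mex{0,1,3} = 2
g(10) = mex{1,2} = 0
g(11) = mex{0,1,2} = 3
So g(11) = 3.
By the Sprague-Grundy theorem, the Grundy value of a sum of independent games is the XOR of the component values.
Combined value = 2 XOR 11 XOR 3 = 10.

10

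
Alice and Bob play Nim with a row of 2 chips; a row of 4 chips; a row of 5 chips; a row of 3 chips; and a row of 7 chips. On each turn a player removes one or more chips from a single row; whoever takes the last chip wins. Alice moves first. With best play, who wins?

Alice wins

Write each in binary and XOR column by column:
  010  (2)
  100  (4)
  101  (5)
  011  (3)
  111  (7)
  ---
  111  (7)
The nim-sum is 7 ≠ 0, so this is an N-position: the player to move can win; Alice has a winning move.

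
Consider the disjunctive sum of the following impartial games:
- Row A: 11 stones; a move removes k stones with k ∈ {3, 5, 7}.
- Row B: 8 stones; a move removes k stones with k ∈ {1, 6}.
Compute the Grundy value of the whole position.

For row A, compute g(0), g(1), … with moves {3, 5, 7}:
g(0) = mex{} = 0
g(1) = mex{} = 0
g(2) = mex{} = 0
g(3) = mex{0} = 1
g(4) = mex{0} = 1
g(5) = mex{0} = 1
g(6) = mex{0,1} = 2
g(7) = mex{0,1} = 2
g(8) = mex{0,1} = 2
g(9) = mex{0,1,2} = 3
g(10) = mex{1,2} = 0
g(11) = mex{1,2} = 0
So g(11) = 0.
Build the Grundy sequence for row B with g(k) = mex{g(k−s) : s ∈ {1, 6}, s ≤ k}:
g(0) = mex{} = 0
g(1) = mex{0} = 1
g(2) = mex{1} = 0
g(3) = mex{0} = 1
g(4) = mex{1} = 0
g(5) = mex{0} = 1
g(6) = mex{0,1} = 2
g(7) = mex{1,2} = 0
g(8) = mex{0} = 1
So g(8) = 1.
The value of a disjunctive sum is the nim-sum of the parts.
Combined value = 0 ⊕ 1 = 1.

1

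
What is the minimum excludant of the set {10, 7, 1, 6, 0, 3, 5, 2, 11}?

The values 0, 1, 2, 3 are all present; 4 is the first non-negative integer missing from the set.

4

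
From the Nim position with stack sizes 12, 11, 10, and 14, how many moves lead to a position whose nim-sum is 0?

3

Nim-sum: 12 ⊕ 11 ⊕ 10 ⊕ 14 = 3.
The overall nim-sum is X = 3. A stack of size p has a winning move iff p XOR X < p (reduce it to p XOR X).
  12: 12 XOR 3 = 15 ≥ 12 — no move.
  11: 11 XOR 3 = 8 < 11 — winning move (to 8).
  10: 10 XOR 3 = 9 < 10 — winning move (to 9).
  14: 14 XOR 3 = 13 < 14 — winning move (to 13).
That gives 3 winning moves.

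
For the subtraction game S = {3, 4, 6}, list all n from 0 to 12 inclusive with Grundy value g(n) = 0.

Build the Grundy sequence with g(k) = mex{g(k−s) : s ∈ {3, 4, 6}, s ≤ k}:
k:     0  1  2  3  4  5  6  7  8  9 10 11 12
g(k):  0  0  0  1  1  1  2  2  2  0  0  0  1
The P-positions (g = 0) in 0..12 are 0, 1, 2, 9, 10, 11.

0, 1, 2, 9, 10, 11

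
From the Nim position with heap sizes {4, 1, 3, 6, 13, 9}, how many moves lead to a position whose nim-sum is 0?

Bitwise XOR of the heap sizes:
  0100  (4)
  0001  (1)
  0011  (3)
  0110  (6)
  1101  (13)
  1001  (9)
  ----
  0100  (4)
The overall nim-sum is X = 4. A heap of size p has a winning move iff p XOR X < p (reduce it to p XOR X).
  4: 4 XOR 4 = 0 < 4 — winning move (to 0).
  1: 1 XOR 4 = 5 ≥ 1 — no move.
  3: 3 XOR 4 = 7 ≥ 3 — no move.
  6: 6 XOR 4 = 2 < 6 — winning move (to 2).
  13: 13 XOR 4 = 9 < 13 — winning move (to 9).
  9: 9 XOR 4 = 13 ≥ 9 — no move.
That gives 3 winning moves.

3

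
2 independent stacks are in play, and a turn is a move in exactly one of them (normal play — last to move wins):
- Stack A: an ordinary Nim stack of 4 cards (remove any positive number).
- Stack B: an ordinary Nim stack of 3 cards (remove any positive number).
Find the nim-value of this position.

Stack A is a plain Nim stack of size 4, so its Grundy value is 4.
Stack B is a plain Nim stack of size 3, so its Grundy value is 3.
The value of a disjunctive sum is the nim-sum of the parts.
Combined value = 4 ⊕ 3 = 7.

7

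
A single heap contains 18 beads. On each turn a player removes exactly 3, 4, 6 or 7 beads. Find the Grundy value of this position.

2

Build the Grundy sequence with g(k) = mex{g(k−s) : s ∈ {3, 4, 6, 7}, s ≤ k}:
k:     0  1  2  3  4  5  6  7  8  9 10 11 12 13 14 15 16 17 18
g(k):  0  0  0  1  1  1  2  2  2  3  0  0  0  1  1  1  2  2  2
So g(18) = 2.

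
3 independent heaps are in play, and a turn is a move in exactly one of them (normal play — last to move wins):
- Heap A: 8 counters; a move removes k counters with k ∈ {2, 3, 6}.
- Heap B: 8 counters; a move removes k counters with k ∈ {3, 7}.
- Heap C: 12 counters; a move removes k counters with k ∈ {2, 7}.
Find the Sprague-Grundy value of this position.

1

Build the Grundy sequence for heap A with g(k) = mex{g(k−s) : s ∈ {2, 3, 6}, s ≤ k}:
k:     0  1  2  3  4  5  6  7  8
g(k):  0  0  1  1  2  0  3  1  2
So g(8) = 2.
Grundy values for heap B (subtraction set {3, 7}):
k:     0  1  2  3  4  5  6  7  8
g(k):  0  0  0  1  1  1  0  2  2
So g(8) = 2.
Build the Grundy sequence for heap C with g(k) = mex{g(k−s) : s ∈ {2, 7}, s ≤ k}:
g(0) = mex{} = 0
g(1) = mex{} = 0
g(2) = mex{0} = 1
g(3) = mex{0} = 1
g(4) = mex{1} = 0
g(5) = mex{1} = 0
g(6) = mex{0} = 1
g(7) = mex{0} = 1
g(8) = mex{0,1} = 2
g(9) = mex{1} = 0
g(10) = mex{1,2} = 0
g(11) = mex{0} = 1
g(12) = mex{0} = 1
So g(12) = 1.
The value of a disjunctive sum is the nim-sum of the parts.
Combined value = 2 ⊕ 2 ⊕ 1 = 1.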